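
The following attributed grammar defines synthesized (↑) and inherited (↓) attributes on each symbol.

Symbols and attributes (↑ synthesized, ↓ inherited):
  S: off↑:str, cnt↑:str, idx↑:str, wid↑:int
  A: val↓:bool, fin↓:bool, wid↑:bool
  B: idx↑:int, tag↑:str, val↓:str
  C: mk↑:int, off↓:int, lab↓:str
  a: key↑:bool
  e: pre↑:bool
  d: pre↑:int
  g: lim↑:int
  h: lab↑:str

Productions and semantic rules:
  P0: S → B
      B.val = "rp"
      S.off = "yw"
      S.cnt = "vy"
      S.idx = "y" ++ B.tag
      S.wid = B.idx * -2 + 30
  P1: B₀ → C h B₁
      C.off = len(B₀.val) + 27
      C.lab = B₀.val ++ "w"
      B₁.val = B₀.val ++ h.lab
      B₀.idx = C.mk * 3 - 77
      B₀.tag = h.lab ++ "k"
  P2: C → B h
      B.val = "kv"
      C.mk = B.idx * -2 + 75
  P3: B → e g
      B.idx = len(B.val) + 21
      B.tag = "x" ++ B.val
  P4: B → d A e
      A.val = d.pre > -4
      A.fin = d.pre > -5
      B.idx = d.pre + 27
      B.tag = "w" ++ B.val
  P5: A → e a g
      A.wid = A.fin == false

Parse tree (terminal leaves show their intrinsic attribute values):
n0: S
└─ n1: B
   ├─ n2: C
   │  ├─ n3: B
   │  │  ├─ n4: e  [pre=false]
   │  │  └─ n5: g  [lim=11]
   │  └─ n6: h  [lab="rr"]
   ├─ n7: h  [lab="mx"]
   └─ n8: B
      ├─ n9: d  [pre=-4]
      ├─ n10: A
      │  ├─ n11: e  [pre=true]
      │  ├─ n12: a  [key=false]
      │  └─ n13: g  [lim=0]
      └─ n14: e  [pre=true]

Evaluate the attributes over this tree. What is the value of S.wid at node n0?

1. n1.val = "rp"  ["rp"]
2. n2.off = 29  [len(B₀.val) + 27]
3. n2.lab = "rpw"  [B₀.val ++ "w"]
4. n3.val = "kv"  ["kv"]
5. n4.pre = false  [terminal]
6. n5.lim = 11  [terminal]
7. n3.idx = 23  [len(B.val) + 21]
8. n3.tag = "xkv"  ["x" ++ B.val]
9. n6.lab = "rr"  [terminal]
10. n2.mk = 29  [B.idx * -2 + 75]
11. n7.lab = "mx"  [terminal]
12. n8.val = "rpmx"  [B₀.val ++ h.lab]
13. n9.pre = -4  [terminal]
14. n10.val = false  [d.pre > -4]
15. n10.fin = true  [d.pre > -5]
16. n11.pre = true  [terminal]
17. n12.key = false  [terminal]
18. n13.lim = 0  [terminal]
19. n10.wid = false  [A.fin == false]
20. n14.pre = true  [terminal]
21. n8.idx = 23  [d.pre + 27]
22. n8.tag = "wrpmx"  ["w" ++ B.val]
23. n1.idx = 10  [C.mk * 3 - 77]
24. n1.tag = "mxk"  [h.lab ++ "k"]
25. n0.off = "yw"  ["yw"]
26. n0.cnt = "vy"  ["vy"]
27. n0.idx = "ymxk"  ["y" ++ B.tag]
28. n0.wid = 10  [B.idx * -2 + 30]

10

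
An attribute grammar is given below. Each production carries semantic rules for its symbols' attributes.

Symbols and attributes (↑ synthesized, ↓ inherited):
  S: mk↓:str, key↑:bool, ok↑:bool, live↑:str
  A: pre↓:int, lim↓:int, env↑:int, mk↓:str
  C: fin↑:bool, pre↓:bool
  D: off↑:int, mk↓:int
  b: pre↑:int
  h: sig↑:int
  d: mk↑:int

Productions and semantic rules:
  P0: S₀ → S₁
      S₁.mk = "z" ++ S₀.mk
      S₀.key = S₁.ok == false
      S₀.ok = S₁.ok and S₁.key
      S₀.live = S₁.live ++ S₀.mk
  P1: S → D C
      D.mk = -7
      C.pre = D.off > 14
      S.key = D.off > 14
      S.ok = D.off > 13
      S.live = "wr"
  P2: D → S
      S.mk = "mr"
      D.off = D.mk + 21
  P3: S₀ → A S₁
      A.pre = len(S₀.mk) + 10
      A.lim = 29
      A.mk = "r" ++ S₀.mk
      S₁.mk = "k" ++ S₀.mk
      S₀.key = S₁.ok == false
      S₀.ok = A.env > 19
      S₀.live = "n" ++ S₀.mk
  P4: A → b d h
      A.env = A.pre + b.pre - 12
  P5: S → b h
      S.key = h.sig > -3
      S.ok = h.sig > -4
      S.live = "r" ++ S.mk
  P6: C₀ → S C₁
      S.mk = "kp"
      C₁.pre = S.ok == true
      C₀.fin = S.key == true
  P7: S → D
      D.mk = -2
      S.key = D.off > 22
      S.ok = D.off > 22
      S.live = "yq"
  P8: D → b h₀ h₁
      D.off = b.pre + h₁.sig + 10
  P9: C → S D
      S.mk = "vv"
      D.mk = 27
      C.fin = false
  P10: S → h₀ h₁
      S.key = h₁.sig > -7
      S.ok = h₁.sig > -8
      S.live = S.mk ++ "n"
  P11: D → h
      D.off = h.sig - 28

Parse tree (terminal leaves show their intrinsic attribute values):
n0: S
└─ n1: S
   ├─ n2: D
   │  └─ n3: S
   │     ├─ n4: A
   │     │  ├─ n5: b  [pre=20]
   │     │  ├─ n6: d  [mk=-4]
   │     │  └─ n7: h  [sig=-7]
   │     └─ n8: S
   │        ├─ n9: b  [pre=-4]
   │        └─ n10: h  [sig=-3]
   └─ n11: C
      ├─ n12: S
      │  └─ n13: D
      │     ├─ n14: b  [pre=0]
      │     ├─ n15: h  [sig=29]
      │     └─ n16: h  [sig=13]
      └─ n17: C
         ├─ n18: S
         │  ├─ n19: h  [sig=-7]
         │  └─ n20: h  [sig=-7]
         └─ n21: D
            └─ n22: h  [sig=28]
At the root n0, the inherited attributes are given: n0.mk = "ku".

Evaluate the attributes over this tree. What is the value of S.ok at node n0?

1. n0.mk = "ku"  [given at root]
2. n1.mk = "zku"  ["z" ++ S₀.mk]
3. n2.mk = -7  [-7]
4. n3.mk = "mr"  ["mr"]
5. n4.pre = 12  [len(S₀.mk) + 10]
6. n4.lim = 29  [29]
7. n4.mk = "rmr"  ["r" ++ S₀.mk]
8. n5.pre = 20  [terminal]
9. n6.mk = -4  [terminal]
10. n7.sig = -7  [terminal]
11. n4.env = 20  [A.pre + b.pre - 12]
12. n8.mk = "kmr"  ["k" ++ S₀.mk]
13. n9.pre = -4  [terminal]
14. n10.sig = -3  [terminal]
15. n8.key = false  [h.sig > -3]
16. n8.ok = true  [h.sig > -4]
17. n8.live = "rkmr"  ["r" ++ S.mk]
18. n3.key = false  [S₁.ok == false]
19. n3.ok = true  [A.env > 19]
20. n3.live = "nmr"  ["n" ++ S₀.mk]
21. n2.off = 14  [D.mk + 21]
22. n11.pre = false  [D.off > 14]
23. n12.mk = "kp"  ["kp"]
24. n13.mk = -2  [-2]
25. n14.pre = 0  [terminal]
26. n15.sig = 29  [terminal]
27. n16.sig = 13  [terminal]
28. n13.off = 23  [b.pre + h₁.sig + 10]
29. n12.key = true  [D.off > 22]
30. n12.ok = true  [D.off > 22]
31. n12.live = "yq"  ["yq"]
32. n17.pre = true  [S.ok == true]
33. n18.mk = "vv"  ["vv"]
34. n19.sig = -7  [terminal]
35. n20.sig = -7  [terminal]
36. n18.key = false  [h₁.sig > -7]
37. n18.ok = true  [h₁.sig > -8]
38. n18.live = "vvn"  [S.mk ++ "n"]
39. n21.mk = 27  [27]
40. n22.sig = 28  [terminal]
41. n21.off = 0  [h.sig - 28]
42. n17.fin = false  [false]
43. n11.fin = true  [S.key == true]
44. n1.key = false  [D.off > 14]
45. n1.ok = true  [D.off > 13]
46. n1.live = "wr"  ["wr"]
47. n0.key = false  [S₁.ok == false]
48. n0.ok = false  [S₁.ok and S₁.key]
49. n0.live = "wrku"  [S₁.live ++ S₀.mk]

false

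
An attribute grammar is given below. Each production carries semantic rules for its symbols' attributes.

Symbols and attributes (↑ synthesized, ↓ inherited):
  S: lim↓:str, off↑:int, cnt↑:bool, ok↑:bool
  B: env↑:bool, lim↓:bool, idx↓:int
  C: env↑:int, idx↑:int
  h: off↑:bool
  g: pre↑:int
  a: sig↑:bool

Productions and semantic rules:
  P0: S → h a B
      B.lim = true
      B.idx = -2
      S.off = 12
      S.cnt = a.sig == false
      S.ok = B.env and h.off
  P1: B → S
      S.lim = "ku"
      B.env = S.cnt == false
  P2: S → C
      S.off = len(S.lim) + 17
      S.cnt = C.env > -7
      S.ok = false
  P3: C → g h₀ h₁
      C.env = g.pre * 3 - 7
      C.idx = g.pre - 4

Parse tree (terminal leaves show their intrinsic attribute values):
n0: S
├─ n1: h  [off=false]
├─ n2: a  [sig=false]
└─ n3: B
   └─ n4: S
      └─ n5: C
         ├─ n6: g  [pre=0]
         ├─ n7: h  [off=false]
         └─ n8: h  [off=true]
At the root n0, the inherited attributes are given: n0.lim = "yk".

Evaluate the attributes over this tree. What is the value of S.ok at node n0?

1. n0.lim = "yk"  [given at root]
2. n1.off = false  [terminal]
3. n2.sig = false  [terminal]
4. n3.lim = true  [true]
5. n3.idx = -2  [-2]
6. n4.lim = "ku"  ["ku"]
7. n6.pre = 0  [terminal]
8. n7.off = false  [terminal]
9. n8.off = true  [terminal]
10. n5.env = -7  [g.pre * 3 - 7]
11. n5.idx = -4  [g.pre - 4]
12. n4.off = 19  [len(S.lim) + 17]
13. n4.cnt = false  [C.env > -7]
14. n4.ok = false  [false]
15. n3.env = true  [S.cnt == false]
16. n0.off = 12  [12]
17. n0.cnt = true  [a.sig == false]
18. n0.ok = false  [B.env and h.off]

false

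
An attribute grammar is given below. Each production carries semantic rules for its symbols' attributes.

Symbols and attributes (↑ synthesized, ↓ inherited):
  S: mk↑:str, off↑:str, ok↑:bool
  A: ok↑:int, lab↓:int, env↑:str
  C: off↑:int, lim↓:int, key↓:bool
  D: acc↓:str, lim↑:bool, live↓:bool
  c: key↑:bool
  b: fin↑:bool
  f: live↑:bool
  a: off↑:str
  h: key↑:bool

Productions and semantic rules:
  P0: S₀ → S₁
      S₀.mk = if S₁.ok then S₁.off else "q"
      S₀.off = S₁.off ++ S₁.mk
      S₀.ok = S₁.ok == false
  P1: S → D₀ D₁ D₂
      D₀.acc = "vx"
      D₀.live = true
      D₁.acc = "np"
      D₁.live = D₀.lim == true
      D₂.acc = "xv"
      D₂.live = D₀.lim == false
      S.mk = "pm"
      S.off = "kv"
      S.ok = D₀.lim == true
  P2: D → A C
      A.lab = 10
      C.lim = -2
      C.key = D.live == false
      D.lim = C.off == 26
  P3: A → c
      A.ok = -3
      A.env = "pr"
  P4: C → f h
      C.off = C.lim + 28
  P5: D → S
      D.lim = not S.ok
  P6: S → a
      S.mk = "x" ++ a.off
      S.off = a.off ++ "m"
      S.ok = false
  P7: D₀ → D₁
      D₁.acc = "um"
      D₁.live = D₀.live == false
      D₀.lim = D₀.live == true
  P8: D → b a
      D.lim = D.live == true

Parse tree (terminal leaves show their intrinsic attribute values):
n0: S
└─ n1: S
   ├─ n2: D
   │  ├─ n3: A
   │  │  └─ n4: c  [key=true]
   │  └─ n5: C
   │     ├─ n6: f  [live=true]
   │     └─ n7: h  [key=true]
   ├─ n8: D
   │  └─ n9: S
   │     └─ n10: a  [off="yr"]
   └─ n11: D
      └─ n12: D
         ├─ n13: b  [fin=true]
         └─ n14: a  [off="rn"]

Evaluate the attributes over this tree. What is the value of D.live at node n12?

true

1. n2.acc = "vx"  ["vx"]
2. n2.live = true  [true]
3. n3.lab = 10  [10]
4. n4.key = true  [terminal]
5. n3.ok = -3  [-3]
6. n3.env = "pr"  ["pr"]
7. n5.lim = -2  [-2]
8. n5.key = false  [D.live == false]
9. n6.live = true  [terminal]
10. n7.key = true  [terminal]
11. n5.off = 26  [C.lim + 28]
12. n2.lim = true  [C.off == 26]
13. n8.acc = "np"  ["np"]
14. n8.live = true  [D₀.lim == true]
15. n10.off = "yr"  [terminal]
16. n9.mk = "xyr"  ["x" ++ a.off]
17. n9.off = "yrm"  [a.off ++ "m"]
18. n9.ok = false  [false]
19. n8.lim = true  [not S.ok]
20. n11.acc = "xv"  ["xv"]
21. n11.live = false  [D₀.lim == false]
22. n12.acc = "um"  ["um"]
23. n12.live = true  [D₀.live == false]
24. n13.fin = true  [terminal]
25. n14.off = "rn"  [terminal]
26. n12.lim = true  [D.live == true]
27. n11.lim = false  [D₀.live == true]
28. n1.mk = "pm"  ["pm"]
29. n1.off = "kv"  ["kv"]
30. n1.ok = true  [D₀.lim == true]
31. n0.mk = "kv"  [if S₁.ok then S₁.off else "q"]
32. n0.off = "kvpm"  [S₁.off ++ S₁.mk]
33. n0.ok = false  [S₁.ok == false]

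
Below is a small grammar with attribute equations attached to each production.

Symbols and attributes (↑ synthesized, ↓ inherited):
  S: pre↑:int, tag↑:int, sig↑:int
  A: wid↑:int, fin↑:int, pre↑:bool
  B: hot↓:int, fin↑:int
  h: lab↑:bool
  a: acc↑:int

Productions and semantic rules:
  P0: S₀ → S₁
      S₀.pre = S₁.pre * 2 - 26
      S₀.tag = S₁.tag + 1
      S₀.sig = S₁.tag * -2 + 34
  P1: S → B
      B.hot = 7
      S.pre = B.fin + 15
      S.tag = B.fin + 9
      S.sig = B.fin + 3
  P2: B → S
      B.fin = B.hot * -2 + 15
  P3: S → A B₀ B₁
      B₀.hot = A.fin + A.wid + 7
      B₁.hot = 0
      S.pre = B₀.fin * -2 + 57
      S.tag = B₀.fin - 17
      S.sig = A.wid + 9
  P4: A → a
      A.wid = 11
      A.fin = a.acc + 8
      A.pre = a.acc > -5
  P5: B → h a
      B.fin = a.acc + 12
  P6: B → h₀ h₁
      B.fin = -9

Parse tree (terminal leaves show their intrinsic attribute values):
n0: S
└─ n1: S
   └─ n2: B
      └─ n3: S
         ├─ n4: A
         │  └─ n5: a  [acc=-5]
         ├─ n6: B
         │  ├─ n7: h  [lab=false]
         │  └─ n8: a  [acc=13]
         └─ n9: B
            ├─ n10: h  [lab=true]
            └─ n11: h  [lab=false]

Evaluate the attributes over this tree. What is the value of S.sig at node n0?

14

1. n2.hot = 7  [7]
2. n5.acc = -5  [terminal]
3. n4.wid = 11  [11]
4. n4.fin = 3  [a.acc + 8]
5. n4.pre = false  [a.acc > -5]
6. n6.hot = 21  [A.fin + A.wid + 7]
7. n7.lab = false  [terminal]
8. n8.acc = 13  [terminal]
9. n6.fin = 25  [a.acc + 12]
10. n9.hot = 0  [0]
11. n10.lab = true  [terminal]
12. n11.lab = false  [terminal]
13. n9.fin = -9  [-9]
14. n3.pre = 7  [B₀.fin * -2 + 57]
15. n3.tag = 8  [B₀.fin - 17]
16. n3.sig = 20  [A.wid + 9]
17. n2.fin = 1  [B.hot * -2 + 15]
18. n1.pre = 16  [B.fin + 15]
19. n1.tag = 10  [B.fin + 9]
20. n1.sig = 4  [B.fin + 3]
21. n0.pre = 6  [S₁.pre * 2 - 26]
22. n0.tag = 11  [S₁.tag + 1]
23. n0.sig = 14  [S₁.tag * -2 + 34]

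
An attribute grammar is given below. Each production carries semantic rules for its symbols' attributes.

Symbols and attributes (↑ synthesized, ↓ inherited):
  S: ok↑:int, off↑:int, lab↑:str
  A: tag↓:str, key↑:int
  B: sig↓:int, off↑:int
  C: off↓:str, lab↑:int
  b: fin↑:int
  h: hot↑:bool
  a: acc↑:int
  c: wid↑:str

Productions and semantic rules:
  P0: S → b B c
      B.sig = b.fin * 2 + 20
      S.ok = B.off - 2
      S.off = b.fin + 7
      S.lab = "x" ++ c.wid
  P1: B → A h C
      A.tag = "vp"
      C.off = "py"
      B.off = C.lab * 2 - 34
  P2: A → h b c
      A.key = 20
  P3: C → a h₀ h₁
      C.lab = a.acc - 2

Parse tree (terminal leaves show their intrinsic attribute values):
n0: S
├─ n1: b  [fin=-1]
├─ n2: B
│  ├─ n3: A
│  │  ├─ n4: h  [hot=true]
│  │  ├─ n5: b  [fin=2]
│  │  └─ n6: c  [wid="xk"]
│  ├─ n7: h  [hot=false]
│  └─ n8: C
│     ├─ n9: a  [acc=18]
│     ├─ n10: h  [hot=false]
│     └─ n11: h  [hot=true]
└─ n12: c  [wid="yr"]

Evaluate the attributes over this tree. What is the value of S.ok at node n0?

1. n1.fin = -1  [terminal]
2. n2.sig = 18  [b.fin * 2 + 20]
3. n3.tag = "vp"  ["vp"]
4. n4.hot = true  [terminal]
5. n5.fin = 2  [terminal]
6. n6.wid = "xk"  [terminal]
7. n3.key = 20  [20]
8. n7.hot = false  [terminal]
9. n8.off = "py"  ["py"]
10. n9.acc = 18  [terminal]
11. n10.hot = false  [terminal]
12. n11.hot = true  [terminal]
13. n8.lab = 16  [a.acc - 2]
14. n2.off = -2  [C.lab * 2 - 34]
15. n12.wid = "yr"  [terminal]
16. n0.ok = -4  [B.off - 2]
17. n0.off = 6  [b.fin + 7]
18. n0.lab = "xyr"  ["x" ++ c.wid]

-4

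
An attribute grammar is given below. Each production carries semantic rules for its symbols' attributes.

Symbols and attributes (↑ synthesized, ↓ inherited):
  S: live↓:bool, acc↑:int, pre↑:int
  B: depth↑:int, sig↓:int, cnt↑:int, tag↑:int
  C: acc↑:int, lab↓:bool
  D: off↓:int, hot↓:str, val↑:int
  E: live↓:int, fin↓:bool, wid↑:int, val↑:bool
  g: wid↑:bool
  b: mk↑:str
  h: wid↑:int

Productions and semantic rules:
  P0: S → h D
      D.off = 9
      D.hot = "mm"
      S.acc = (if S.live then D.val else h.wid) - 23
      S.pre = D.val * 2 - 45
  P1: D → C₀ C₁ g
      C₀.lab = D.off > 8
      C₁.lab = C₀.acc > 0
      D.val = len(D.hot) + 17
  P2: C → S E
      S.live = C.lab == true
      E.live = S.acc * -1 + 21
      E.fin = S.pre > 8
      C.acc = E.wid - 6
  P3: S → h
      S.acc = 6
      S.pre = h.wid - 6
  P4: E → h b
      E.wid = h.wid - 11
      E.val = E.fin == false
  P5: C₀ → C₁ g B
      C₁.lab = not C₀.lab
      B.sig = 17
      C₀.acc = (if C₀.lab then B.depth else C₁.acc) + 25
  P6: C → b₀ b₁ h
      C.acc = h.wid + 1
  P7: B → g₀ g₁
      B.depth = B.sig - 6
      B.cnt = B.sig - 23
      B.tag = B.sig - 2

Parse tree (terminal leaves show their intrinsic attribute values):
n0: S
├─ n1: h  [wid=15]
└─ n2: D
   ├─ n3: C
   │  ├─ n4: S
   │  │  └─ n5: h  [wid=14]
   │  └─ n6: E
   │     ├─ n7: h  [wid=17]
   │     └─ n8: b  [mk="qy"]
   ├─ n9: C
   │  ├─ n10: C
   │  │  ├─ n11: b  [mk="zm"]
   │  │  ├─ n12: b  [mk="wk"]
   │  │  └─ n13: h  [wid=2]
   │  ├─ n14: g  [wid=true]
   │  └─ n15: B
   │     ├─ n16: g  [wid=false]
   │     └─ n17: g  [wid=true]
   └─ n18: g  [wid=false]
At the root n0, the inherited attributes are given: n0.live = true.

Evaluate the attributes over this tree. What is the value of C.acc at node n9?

1. n0.live = true  [given at root]
2. n1.wid = 15  [terminal]
3. n2.off = 9  [9]
4. n2.hot = "mm"  ["mm"]
5. n3.lab = true  [D.off > 8]
6. n4.live = true  [C.lab == true]
7. n5.wid = 14  [terminal]
8. n4.acc = 6  [6]
9. n4.pre = 8  [h.wid - 6]
10. n6.live = 15  [S.acc * -1 + 21]
11. n6.fin = false  [S.pre > 8]
12. n7.wid = 17  [terminal]
13. n8.mk = "qy"  [terminal]
14. n6.wid = 6  [h.wid - 11]
15. n6.val = true  [E.fin == false]
16. n3.acc = 0  [E.wid - 6]
17. n9.lab = false  [C₀.acc > 0]
18. n10.lab = true  [not C₀.lab]
19. n11.mk = "zm"  [terminal]
20. n12.mk = "wk"  [terminal]
21. n13.wid = 2  [terminal]
22. n10.acc = 3  [h.wid + 1]
23. n14.wid = true  [terminal]
24. n15.sig = 17  [17]
25. n16.wid = false  [terminal]
26. n17.wid = true  [terminal]
27. n15.depth = 11  [B.sig - 6]
28. n15.cnt = -6  [B.sig - 23]
29. n15.tag = 15  [B.sig - 2]
30. n9.acc = 28  [(if C₀.lab then B.depth else C₁.acc) + 25]
31. n18.wid = false  [terminal]
32. n2.val = 19  [len(D.hot) + 17]
33. n0.acc = -4  [(if S.live then D.val else h.wid) - 23]
34. n0.pre = -7  [D.val * 2 - 45]

28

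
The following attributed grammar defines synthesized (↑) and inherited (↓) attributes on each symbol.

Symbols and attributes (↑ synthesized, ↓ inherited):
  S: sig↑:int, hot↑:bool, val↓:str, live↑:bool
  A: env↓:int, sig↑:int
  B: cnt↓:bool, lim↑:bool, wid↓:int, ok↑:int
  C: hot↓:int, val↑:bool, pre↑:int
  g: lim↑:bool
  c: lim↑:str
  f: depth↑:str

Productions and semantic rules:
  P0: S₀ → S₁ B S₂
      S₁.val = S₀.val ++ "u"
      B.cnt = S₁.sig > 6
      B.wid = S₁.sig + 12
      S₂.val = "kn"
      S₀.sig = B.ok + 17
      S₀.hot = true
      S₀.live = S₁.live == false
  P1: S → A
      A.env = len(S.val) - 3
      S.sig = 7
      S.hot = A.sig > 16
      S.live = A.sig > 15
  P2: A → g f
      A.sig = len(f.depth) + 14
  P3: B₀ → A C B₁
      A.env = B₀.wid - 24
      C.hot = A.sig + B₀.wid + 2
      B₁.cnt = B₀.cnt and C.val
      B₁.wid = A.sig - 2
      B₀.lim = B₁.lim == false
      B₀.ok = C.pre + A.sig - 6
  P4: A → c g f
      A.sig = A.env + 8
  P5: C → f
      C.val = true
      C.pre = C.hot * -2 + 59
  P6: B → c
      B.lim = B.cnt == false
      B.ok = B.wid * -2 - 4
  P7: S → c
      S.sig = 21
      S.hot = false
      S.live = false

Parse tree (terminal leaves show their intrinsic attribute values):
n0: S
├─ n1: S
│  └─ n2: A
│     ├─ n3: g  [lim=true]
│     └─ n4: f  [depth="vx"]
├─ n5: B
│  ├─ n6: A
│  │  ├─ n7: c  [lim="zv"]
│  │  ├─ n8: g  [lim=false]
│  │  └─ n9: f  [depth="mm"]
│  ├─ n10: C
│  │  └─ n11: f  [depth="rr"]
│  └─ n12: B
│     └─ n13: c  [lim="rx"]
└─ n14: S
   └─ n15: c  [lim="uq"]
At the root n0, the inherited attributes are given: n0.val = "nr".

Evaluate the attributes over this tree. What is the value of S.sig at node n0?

1. n0.val = "nr"  [given at root]
2. n1.val = "nru"  [S₀.val ++ "u"]
3. n2.env = 0  [len(S.val) - 3]
4. n3.lim = true  [terminal]
5. n4.depth = "vx"  [terminal]
6. n2.sig = 16  [len(f.depth) + 14]
7. n1.sig = 7  [7]
8. n1.hot = false  [A.sig > 16]
9. n1.live = true  [A.sig > 15]
10. n5.cnt = true  [S₁.sig > 6]
11. n5.wid = 19  [S₁.sig + 12]
12. n6.env = -5  [B₀.wid - 24]
13. n7.lim = "zv"  [terminal]
14. n8.lim = false  [terminal]
15. n9.depth = "mm"  [terminal]
16. n6.sig = 3  [A.env + 8]
17. n10.hot = 24  [A.sig + B₀.wid + 2]
18. n11.depth = "rr"  [terminal]
19. n10.val = true  [true]
20. n10.pre = 11  [C.hot * -2 + 59]
21. n12.cnt = true  [B₀.cnt and C.val]
22. n12.wid = 1  [A.sig - 2]
23. n13.lim = "rx"  [terminal]
24. n12.lim = false  [B.cnt == false]
25. n12.ok = -6  [B.wid * -2 - 4]
26. n5.lim = true  [B₁.lim == false]
27. n5.ok = 8  [C.pre + A.sig - 6]
28. n14.val = "kn"  ["kn"]
29. n15.lim = "uq"  [terminal]
30. n14.sig = 21  [21]
31. n14.hot = false  [false]
32. n14.live = false  [false]
33. n0.sig = 25  [B.ok + 17]
34. n0.hot = true  [true]
35. n0.live = false  [S₁.live == false]

25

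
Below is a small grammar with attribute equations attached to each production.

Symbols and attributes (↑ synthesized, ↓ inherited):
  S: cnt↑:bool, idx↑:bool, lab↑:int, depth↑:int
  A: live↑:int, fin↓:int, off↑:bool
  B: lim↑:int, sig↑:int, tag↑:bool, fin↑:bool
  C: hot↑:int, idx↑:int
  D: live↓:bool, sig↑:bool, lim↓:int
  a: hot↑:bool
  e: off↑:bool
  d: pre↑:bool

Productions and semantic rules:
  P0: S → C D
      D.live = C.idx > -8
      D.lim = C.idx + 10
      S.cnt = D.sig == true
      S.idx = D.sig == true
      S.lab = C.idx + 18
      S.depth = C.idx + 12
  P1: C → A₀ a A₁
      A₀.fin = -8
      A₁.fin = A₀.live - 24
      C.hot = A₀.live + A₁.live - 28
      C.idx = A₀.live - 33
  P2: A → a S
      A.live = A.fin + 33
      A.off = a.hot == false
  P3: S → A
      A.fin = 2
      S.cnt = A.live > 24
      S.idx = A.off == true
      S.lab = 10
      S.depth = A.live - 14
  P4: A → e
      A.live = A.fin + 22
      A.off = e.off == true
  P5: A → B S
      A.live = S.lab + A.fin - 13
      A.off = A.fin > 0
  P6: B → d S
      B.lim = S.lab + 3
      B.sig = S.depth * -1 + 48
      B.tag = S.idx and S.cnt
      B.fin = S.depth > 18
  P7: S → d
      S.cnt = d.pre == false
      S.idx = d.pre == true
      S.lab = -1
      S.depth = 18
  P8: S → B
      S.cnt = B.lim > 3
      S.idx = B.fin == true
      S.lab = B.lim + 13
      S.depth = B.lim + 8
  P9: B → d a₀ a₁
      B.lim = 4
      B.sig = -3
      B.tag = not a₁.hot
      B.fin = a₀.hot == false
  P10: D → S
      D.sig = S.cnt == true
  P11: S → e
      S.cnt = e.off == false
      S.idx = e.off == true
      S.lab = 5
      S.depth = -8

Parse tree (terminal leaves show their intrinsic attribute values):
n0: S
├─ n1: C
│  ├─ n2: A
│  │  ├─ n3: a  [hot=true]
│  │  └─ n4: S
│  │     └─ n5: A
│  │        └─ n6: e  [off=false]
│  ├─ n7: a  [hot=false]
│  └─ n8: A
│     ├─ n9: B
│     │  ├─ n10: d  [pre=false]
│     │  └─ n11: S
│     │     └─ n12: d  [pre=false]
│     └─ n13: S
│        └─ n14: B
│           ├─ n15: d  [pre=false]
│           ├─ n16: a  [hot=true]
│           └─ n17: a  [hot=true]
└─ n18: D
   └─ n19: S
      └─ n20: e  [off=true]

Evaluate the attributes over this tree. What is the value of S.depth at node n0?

1. n2.fin = -8  [-8]
2. n3.hot = true  [terminal]
3. n5.fin = 2  [2]
4. n6.off = false  [terminal]
5. n5.live = 24  [A.fin + 22]
6. n5.off = false  [e.off == true]
7. n4.cnt = false  [A.live > 24]
8. n4.idx = false  [A.off == true]
9. n4.lab = 10  [10]
10. n4.depth = 10  [A.live - 14]
11. n2.live = 25  [A.fin + 33]
12. n2.off = false  [a.hot == false]
13. n7.hot = false  [terminal]
14. n8.fin = 1  [A₀.live - 24]
15. n10.pre = false  [terminal]
16. n12.pre = false  [terminal]
17. n11.cnt = true  [d.pre == false]
18. n11.idx = false  [d.pre == true]
19. n11.lab = -1  [-1]
20. n11.depth = 18  [18]
21. n9.lim = 2  [S.lab + 3]
22. n9.sig = 30  [S.depth * -1 + 48]
23. n9.tag = false  [S.idx and S.cnt]
24. n9.fin = false  [S.depth > 18]
25. n15.pre = false  [terminal]
26. n16.hot = true  [terminal]
27. n17.hot = true  [terminal]
28. n14.lim = 4  [4]
29. n14.sig = -3  [-3]
30. n14.tag = false  [not a₁.hot]
31. n14.fin = false  [a₀.hot == false]
32. n13.cnt = true  [B.lim > 3]
33. n13.idx = false  [B.fin == true]
34. n13.lab = 17  [B.lim + 13]
35. n13.depth = 12  [B.lim + 8]
36. n8.live = 5  [S.lab + A.fin - 13]
37. n8.off = true  [A.fin > 0]
38. n1.hot = 2  [A₀.live + A₁.live - 28]
39. n1.idx = -8  [A₀.live - 33]
40. n18.live = false  [C.idx > -8]
41. n18.lim = 2  [C.idx + 10]
42. n20.off = true  [terminal]
43. n19.cnt = false  [e.off == false]
44. n19.idx = true  [e.off == true]
45. n19.lab = 5  [5]
46. n19.depth = -8  [-8]
47. n18.sig = false  [S.cnt == true]
48. n0.cnt = false  [D.sig == true]
49. n0.idx = false  [D.sig == true]
50. n0.lab = 10  [C.idx + 18]
51. n0.depth = 4  [C.idx + 12]

4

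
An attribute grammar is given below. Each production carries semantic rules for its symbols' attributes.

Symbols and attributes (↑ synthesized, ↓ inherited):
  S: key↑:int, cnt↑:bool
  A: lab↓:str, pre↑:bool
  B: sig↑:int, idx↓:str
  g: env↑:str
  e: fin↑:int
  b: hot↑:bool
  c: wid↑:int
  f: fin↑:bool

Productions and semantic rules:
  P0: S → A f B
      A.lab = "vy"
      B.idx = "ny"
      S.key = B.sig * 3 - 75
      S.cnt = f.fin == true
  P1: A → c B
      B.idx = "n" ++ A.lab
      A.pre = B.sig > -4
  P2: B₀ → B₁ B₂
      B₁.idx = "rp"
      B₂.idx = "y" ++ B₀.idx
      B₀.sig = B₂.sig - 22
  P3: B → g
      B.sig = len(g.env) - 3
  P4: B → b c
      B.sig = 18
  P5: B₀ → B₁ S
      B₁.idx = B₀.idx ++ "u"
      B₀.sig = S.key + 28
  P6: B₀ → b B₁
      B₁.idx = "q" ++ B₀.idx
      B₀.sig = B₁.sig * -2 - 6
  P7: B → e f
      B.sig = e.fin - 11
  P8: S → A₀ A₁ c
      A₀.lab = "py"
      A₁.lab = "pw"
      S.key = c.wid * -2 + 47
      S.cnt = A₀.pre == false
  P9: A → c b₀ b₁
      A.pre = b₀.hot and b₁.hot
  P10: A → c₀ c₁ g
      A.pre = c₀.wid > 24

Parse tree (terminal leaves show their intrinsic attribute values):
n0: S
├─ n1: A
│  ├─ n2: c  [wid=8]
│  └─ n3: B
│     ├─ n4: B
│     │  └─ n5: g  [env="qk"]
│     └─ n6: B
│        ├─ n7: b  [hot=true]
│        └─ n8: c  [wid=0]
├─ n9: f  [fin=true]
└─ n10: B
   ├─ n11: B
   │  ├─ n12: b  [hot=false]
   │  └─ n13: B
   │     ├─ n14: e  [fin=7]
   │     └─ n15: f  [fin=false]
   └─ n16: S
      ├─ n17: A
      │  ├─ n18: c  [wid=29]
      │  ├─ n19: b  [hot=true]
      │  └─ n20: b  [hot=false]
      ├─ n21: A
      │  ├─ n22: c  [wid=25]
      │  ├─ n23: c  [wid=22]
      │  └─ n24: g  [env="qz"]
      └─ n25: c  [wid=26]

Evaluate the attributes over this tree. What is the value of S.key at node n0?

-6

1. n1.lab = "vy"  ["vy"]
2. n2.wid = 8  [terminal]
3. n3.idx = "nvy"  ["n" ++ A.lab]
4. n4.idx = "rp"  ["rp"]
5. n5.env = "qk"  [terminal]
6. n4.sig = -1  [len(g.env) - 3]
7. n6.idx = "ynvy"  ["y" ++ B₀.idx]
8. n7.hot = true  [terminal]
9. n8.wid = 0  [terminal]
10. n6.sig = 18  [18]
11. n3.sig = -4  [B₂.sig - 22]
12. n1.pre = false  [B.sig > -4]
13. n9.fin = true  [terminal]
14. n10.idx = "ny"  ["ny"]
15. n11.idx = "nyu"  [B₀.idx ++ "u"]
16. n12.hot = false  [terminal]
17. n13.idx = "qnyu"  ["q" ++ B₀.idx]
18. n14.fin = 7  [terminal]
19. n15.fin = false  [terminal]
20. n13.sig = -4  [e.fin - 11]
21. n11.sig = 2  [B₁.sig * -2 - 6]
22. n17.lab = "py"  ["py"]
23. n18.wid = 29  [terminal]
24. n19.hot = true  [terminal]
25. n20.hot = false  [terminal]
26. n17.pre = false  [b₀.hot and b₁.hot]
27. n21.lab = "pw"  ["pw"]
28. n22.wid = 25  [terminal]
29. n23.wid = 22  [terminal]
30. n24.env = "qz"  [terminal]
31. n21.pre = true  [c₀.wid > 24]
32. n25.wid = 26  [terminal]
33. n16.key = -5  [c.wid * -2 + 47]
34. n16.cnt = true  [A₀.pre == false]
35. n10.sig = 23  [S.key + 28]
36. n0.key = -6  [B.sig * 3 - 75]
37. n0.cnt = true  [f.fin == true]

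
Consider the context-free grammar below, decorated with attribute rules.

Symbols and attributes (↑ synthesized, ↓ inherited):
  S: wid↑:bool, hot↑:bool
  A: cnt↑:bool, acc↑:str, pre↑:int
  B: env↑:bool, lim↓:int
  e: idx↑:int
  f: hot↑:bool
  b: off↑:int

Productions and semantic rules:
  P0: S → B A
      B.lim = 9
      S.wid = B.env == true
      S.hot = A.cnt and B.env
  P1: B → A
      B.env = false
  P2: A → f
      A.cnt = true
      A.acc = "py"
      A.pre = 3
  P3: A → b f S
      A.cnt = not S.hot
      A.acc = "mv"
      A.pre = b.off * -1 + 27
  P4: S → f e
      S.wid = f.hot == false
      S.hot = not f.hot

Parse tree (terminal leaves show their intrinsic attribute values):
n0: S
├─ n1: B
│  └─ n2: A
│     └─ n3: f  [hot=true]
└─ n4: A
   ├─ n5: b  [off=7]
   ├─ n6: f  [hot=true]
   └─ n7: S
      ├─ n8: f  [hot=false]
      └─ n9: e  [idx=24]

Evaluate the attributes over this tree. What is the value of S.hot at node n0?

1. n1.lim = 9  [9]
2. n3.hot = true  [terminal]
3. n2.cnt = true  [true]
4. n2.acc = "py"  ["py"]
5. n2.pre = 3  [3]
6. n1.env = false  [false]
7. n5.off = 7  [terminal]
8. n6.hot = true  [terminal]
9. n8.hot = false  [terminal]
10. n9.idx = 24  [terminal]
11. n7.wid = true  [f.hot == false]
12. n7.hot = true  [not f.hot]
13. n4.cnt = false  [not S.hot]
14. n4.acc = "mv"  ["mv"]
15. n4.pre = 20  [b.off * -1 + 27]
16. n0.wid = false  [B.env == true]
17. n0.hot = false  [A.cnt and B.env]

false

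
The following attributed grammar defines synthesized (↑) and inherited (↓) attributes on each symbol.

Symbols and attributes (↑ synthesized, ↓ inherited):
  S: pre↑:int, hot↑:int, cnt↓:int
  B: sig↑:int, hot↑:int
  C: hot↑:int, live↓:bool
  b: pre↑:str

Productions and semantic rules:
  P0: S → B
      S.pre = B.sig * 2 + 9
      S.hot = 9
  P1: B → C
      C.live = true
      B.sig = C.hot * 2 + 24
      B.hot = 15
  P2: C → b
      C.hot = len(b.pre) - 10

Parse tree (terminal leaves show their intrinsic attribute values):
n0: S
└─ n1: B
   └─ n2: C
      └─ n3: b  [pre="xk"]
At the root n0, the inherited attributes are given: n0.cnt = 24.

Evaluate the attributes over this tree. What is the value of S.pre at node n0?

1. n0.cnt = 24  [given at root]
2. n2.live = true  [true]
3. n3.pre = "xk"  [terminal]
4. n2.hot = -8  [len(b.pre) - 10]
5. n1.sig = 8  [C.hot * 2 + 24]
6. n1.hot = 15  [15]
7. n0.pre = 25  [B.sig * 2 + 9]
8. n0.hot = 9  [9]

25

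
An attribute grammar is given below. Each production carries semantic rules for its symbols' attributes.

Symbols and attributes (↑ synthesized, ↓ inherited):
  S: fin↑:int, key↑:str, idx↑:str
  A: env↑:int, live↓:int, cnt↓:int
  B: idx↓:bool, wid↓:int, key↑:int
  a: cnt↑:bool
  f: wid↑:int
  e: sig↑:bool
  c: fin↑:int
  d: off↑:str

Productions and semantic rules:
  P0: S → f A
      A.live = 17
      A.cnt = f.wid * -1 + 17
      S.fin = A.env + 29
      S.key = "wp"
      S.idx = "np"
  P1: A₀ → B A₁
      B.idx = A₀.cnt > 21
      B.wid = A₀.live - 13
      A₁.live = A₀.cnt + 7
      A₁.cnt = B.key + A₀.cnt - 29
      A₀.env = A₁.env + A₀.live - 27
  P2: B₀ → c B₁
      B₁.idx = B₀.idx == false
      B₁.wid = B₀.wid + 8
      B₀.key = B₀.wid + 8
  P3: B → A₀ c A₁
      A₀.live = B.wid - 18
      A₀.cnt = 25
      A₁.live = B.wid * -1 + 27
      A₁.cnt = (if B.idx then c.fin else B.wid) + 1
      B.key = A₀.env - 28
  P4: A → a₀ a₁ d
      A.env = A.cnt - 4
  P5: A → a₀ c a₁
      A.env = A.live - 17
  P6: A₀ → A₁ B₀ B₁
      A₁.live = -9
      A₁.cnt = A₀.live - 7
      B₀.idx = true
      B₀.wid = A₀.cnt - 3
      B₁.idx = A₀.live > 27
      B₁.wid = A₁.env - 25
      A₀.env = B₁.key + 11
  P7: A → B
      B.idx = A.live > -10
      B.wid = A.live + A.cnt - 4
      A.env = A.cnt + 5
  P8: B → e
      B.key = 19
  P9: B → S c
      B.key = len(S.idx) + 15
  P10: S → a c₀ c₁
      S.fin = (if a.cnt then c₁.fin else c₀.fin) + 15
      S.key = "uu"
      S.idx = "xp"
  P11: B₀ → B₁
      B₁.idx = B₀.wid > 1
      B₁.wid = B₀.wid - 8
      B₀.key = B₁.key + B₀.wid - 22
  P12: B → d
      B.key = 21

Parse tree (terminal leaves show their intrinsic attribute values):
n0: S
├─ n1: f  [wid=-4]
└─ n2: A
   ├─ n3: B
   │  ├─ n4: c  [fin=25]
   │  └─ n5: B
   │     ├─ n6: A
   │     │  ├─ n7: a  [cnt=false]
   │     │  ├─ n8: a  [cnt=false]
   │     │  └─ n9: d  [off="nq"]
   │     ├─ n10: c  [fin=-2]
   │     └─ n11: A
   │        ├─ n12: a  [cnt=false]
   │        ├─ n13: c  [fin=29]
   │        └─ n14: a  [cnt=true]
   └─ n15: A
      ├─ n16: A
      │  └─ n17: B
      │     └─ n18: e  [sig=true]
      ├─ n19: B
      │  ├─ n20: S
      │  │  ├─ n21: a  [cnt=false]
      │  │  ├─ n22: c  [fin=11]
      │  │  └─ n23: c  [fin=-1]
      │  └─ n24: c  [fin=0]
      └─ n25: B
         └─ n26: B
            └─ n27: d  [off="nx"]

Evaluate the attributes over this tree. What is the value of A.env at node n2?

1

1. n1.wid = -4  [terminal]
2. n2.live = 17  [17]
3. n2.cnt = 21  [f.wid * -1 + 17]
4. n3.idx = false  [A₀.cnt > 21]
5. n3.wid = 4  [A₀.live - 13]
6. n4.fin = 25  [terminal]
7. n5.idx = true  [B₀.idx == false]
8. n5.wid = 12  [B₀.wid + 8]
9. n6.live = -6  [B.wid - 18]
10. n6.cnt = 25  [25]
11. n7.cnt = false  [terminal]
12. n8.cnt = false  [terminal]
13. n9.off = "nq"  [terminal]
14. n6.env = 21  [A.cnt - 4]
15. n10.fin = -2  [terminal]
16. n11.live = 15  [B.wid * -1 + 27]
17. n11.cnt = -1  [(if B.idx then c.fin else B.wid) + 1]
18. n12.cnt = false  [terminal]
19. n13.fin = 29  [terminal]
20. n14.cnt = true  [terminal]
21. n11.env = -2  [A.live - 17]
22. n5.key = -7  [A₀.env - 28]
23. n3.key = 12  [B₀.wid + 8]
24. n15.live = 28  [A₀.cnt + 7]
25. n15.cnt = 4  [B.key + A₀.cnt - 29]
26. n16.live = -9  [-9]
27. n16.cnt = 21  [A₀.live - 7]
28. n17.idx = true  [A.live > -10]
29. n17.wid = 8  [A.live + A.cnt - 4]
30. n18.sig = true  [terminal]
31. n17.key = 19  [19]
32. n16.env = 26  [A.cnt + 5]
33. n19.idx = true  [true]
34. n19.wid = 1  [A₀.cnt - 3]
35. n21.cnt = false  [terminal]
36. n22.fin = 11  [terminal]
37. n23.fin = -1  [terminal]
38. n20.fin = 26  [(if a.cnt then c₁.fin else c₀.fin) + 15]
39. n20.key = "uu"  ["uu"]
40. n20.idx = "xp"  ["xp"]
41. n24.fin = 0  [terminal]
42. n19.key = 17  [len(S.idx) + 15]
43. n25.idx = true  [A₀.live > 27]
44. n25.wid = 1  [A₁.env - 25]
45. n26.idx = false  [B₀.wid > 1]
46. n26.wid = -7  [B₀.wid - 8]
47. n27.off = "nx"  [terminal]
48. n26.key = 21  [21]
49. n25.key = 0  [B₁.key + B₀.wid - 22]
50. n15.env = 11  [B₁.key + 11]
51. n2.env = 1  [A₁.env + A₀.live - 27]
52. n0.fin = 30  [A.env + 29]
53. n0.key = "wp"  ["wp"]
54. n0.idx = "np"  ["np"]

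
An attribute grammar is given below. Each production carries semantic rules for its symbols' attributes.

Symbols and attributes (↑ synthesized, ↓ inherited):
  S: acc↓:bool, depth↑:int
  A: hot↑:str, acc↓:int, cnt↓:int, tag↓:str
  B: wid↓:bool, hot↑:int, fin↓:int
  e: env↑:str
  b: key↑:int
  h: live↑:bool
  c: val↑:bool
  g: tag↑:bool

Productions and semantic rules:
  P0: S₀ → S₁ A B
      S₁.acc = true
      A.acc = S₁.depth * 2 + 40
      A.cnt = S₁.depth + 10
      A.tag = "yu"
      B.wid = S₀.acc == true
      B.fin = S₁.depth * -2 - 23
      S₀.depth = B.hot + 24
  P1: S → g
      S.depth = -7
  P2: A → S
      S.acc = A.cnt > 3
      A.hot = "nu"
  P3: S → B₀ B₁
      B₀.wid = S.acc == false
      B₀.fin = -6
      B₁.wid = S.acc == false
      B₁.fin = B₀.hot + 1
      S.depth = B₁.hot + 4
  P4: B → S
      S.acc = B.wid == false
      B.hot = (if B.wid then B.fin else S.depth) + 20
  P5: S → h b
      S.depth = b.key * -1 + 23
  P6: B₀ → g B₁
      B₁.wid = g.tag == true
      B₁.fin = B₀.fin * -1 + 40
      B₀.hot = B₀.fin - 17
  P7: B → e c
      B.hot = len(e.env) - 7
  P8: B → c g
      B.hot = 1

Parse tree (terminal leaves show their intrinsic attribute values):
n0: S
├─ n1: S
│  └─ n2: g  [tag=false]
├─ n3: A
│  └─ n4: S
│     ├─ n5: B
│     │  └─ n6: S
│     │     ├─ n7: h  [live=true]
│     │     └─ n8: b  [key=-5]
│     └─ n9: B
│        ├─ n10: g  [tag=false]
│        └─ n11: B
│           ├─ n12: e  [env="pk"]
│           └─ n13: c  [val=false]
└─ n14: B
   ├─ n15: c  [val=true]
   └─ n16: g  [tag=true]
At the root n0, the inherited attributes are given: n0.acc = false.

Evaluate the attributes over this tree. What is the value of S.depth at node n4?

1. n0.acc = false  [given at root]
2. n1.acc = true  [true]
3. n2.tag = false  [terminal]
4. n1.depth = -7  [-7]
5. n3.acc = 26  [S₁.depth * 2 + 40]
6. n3.cnt = 3  [S₁.depth + 10]
7. n3.tag = "yu"  ["yu"]
8. n4.acc = false  [A.cnt > 3]
9. n5.wid = true  [S.acc == false]
10. n5.fin = -6  [-6]
11. n6.acc = false  [B.wid == false]
12. n7.live = true  [terminal]
13. n8.key = -5  [terminal]
14. n6.depth = 28  [b.key * -1 + 23]
15. n5.hot = 14  [(if B.wid then B.fin else S.depth) + 20]
16. n9.wid = true  [S.acc == false]
17. n9.fin = 15  [B₀.hot + 1]
18. n10.tag = false  [terminal]
19. n11.wid = false  [g.tag == true]
20. n11.fin = 25  [B₀.fin * -1 + 40]
21. n12.env = "pk"  [terminal]
22. n13.val = false  [terminal]
23. n11.hot = -5  [len(e.env) - 7]
24. n9.hot = -2  [B₀.fin - 17]
25. n4.depth = 2  [B₁.hot + 4]
26. n3.hot = "nu"  ["nu"]
27. n14.wid = false  [S₀.acc == true]
28. n14.fin = -9  [S₁.depth * -2 - 23]
29. n15.val = true  [terminal]
30. n16.tag = true  [terminal]
31. n14.hot = 1  [1]
32. n0.depth = 25  [B.hot + 24]

2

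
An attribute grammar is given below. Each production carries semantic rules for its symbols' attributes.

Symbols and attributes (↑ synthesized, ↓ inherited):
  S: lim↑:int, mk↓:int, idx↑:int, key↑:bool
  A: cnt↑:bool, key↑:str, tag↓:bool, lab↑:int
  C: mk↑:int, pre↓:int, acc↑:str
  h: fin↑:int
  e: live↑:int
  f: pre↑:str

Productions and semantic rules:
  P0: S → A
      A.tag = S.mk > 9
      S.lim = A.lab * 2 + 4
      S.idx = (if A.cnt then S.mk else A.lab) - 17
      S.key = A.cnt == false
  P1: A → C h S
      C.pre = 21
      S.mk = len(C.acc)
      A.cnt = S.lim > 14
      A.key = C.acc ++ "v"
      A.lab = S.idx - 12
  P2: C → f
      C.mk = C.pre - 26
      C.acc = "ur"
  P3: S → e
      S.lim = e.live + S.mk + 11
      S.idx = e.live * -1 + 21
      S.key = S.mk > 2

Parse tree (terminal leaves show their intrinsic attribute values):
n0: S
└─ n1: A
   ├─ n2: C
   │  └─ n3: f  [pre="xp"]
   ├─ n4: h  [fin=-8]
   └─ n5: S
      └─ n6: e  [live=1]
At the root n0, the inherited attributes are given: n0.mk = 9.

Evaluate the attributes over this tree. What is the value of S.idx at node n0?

-9

1. n0.mk = 9  [given at root]
2. n1.tag = false  [S.mk > 9]
3. n2.pre = 21  [21]
4. n3.pre = "xp"  [terminal]
5. n2.mk = -5  [C.pre - 26]
6. n2.acc = "ur"  ["ur"]
7. n4.fin = -8  [terminal]
8. n5.mk = 2  [len(C.acc)]
9. n6.live = 1  [terminal]
10. n5.lim = 14  [e.live + S.mk + 11]
11. n5.idx = 20  [e.live * -1 + 21]
12. n5.key = false  [S.mk > 2]
13. n1.cnt = false  [S.lim > 14]
14. n1.key = "urv"  [C.acc ++ "v"]
15. n1.lab = 8  [S.idx - 12]
16. n0.lim = 20  [A.lab * 2 + 4]
17. n0.idx = -9  [(if A.cnt then S.mk else A.lab) - 17]
18. n0.key = true  [A.cnt == false]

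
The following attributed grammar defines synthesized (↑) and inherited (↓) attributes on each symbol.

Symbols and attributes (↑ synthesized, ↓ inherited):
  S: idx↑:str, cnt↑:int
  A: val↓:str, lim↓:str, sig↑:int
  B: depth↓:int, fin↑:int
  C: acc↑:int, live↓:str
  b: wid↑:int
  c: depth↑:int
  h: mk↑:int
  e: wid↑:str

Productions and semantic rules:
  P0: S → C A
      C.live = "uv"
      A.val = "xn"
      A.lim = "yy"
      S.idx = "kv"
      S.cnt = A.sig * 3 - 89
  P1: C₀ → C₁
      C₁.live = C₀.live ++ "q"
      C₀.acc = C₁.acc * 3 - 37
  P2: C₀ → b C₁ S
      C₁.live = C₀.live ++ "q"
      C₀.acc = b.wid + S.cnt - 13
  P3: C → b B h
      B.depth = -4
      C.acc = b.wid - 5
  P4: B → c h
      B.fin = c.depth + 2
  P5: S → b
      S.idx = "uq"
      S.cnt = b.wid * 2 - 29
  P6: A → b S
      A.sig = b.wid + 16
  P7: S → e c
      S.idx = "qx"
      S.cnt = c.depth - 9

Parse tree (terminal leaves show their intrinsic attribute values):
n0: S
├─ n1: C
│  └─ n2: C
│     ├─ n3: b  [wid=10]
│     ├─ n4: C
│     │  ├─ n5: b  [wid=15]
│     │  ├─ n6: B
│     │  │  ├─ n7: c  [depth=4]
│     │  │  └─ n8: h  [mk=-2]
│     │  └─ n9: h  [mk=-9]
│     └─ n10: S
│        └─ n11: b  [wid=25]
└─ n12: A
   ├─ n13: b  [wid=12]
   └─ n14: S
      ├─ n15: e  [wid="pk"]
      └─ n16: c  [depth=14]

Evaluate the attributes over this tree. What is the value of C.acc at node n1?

1. n1.live = "uv"  ["uv"]
2. n2.live = "uvq"  [C₀.live ++ "q"]
3. n3.wid = 10  [terminal]
4. n4.live = "uvqq"  [C₀.live ++ "q"]
5. n5.wid = 15  [terminal]
6. n6.depth = -4  [-4]
7. n7.depth = 4  [terminal]
8. n8.mk = -2  [terminal]
9. n6.fin = 6  [c.depth + 2]
10. n9.mk = -9  [terminal]
11. n4.acc = 10  [b.wid - 5]
12. n11.wid = 25  [terminal]
13. n10.idx = "uq"  ["uq"]
14. n10.cnt = 21  [b.wid * 2 - 29]
15. n2.acc = 18  [b.wid + S.cnt - 13]
16. n1.acc = 17  [C₁.acc * 3 - 37]
17. n12.val = "xn"  ["xn"]
18. n12.lim = "yy"  ["yy"]
19. n13.wid = 12  [terminal]
20. n15.wid = "pk"  [terminal]
21. n16.depth = 14  [terminal]
22. n14.idx = "qx"  ["qx"]
23. n14.cnt = 5  [c.depth - 9]
24. n12.sig = 28  [b.wid + 16]
25. n0.idx = "kv"  ["kv"]
26. n0.cnt = -5  [A.sig * 3 - 89]

17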